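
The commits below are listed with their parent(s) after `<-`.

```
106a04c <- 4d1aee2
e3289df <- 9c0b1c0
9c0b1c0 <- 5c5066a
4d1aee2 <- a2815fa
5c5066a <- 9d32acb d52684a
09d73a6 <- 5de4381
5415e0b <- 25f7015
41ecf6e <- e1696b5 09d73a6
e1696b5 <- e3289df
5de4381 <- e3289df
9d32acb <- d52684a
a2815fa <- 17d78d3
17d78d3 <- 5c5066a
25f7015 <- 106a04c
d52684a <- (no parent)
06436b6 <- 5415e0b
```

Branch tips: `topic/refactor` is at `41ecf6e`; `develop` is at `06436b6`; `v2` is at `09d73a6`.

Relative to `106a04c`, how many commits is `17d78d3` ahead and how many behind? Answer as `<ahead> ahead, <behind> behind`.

0 ahead, 3 behind

Reachable from 17d78d3: {17d78d3, 5c5066a, 9d32acb, d52684a}.
Reachable from 106a04c: {106a04c, 17d78d3, 4d1aee2, 5c5066a, 9d32acb, a2815fa, d52684a}.
Only in 17d78d3's history (ahead): {} — 0.
Only in 106a04c's history (behind): {106a04c, 4d1aee2, a2815fa} — 3.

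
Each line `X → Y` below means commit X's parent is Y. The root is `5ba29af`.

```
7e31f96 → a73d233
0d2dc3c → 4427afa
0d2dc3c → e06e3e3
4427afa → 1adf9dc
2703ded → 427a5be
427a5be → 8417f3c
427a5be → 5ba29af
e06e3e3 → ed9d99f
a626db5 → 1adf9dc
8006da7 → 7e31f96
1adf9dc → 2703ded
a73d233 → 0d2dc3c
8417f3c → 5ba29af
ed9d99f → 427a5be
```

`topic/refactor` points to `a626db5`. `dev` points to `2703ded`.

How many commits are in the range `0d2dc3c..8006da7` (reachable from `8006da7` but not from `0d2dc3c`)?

3

Reachable from 8006da7: {0d2dc3c, 1adf9dc, 2703ded, 427a5be, 4427afa, 5ba29af, 7e31f96, 8006da7, 8417f3c, a73d233, e06e3e3, ed9d99f}.
Reachable from 0d2dc3c: {0d2dc3c, 1adf9dc, 2703ded, 427a5be, 4427afa, 5ba29af, 8417f3c, e06e3e3, ed9d99f}.
In 8006da7's history but not 0d2dc3c's: {7e31f96, 8006da7, a73d233} — 3 commits.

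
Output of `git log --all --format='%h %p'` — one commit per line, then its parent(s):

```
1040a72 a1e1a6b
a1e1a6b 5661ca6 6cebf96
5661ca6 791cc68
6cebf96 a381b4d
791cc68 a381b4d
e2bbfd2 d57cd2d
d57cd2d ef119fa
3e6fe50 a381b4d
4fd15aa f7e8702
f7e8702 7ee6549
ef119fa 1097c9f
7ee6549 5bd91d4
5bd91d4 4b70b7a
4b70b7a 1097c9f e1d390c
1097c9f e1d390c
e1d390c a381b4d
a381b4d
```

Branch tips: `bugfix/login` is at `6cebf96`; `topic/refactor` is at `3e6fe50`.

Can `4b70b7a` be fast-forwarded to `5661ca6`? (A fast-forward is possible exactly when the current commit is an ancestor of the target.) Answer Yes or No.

A fast-forward from 4b70b7a to 5661ca6 is possible iff 4b70b7a is an ancestor of 5661ca6.
Ancestors of 5661ca6: {5661ca6, 791cc68, a381b4d}.
4b70b7a is not among them, so fast-forward is not possible.

No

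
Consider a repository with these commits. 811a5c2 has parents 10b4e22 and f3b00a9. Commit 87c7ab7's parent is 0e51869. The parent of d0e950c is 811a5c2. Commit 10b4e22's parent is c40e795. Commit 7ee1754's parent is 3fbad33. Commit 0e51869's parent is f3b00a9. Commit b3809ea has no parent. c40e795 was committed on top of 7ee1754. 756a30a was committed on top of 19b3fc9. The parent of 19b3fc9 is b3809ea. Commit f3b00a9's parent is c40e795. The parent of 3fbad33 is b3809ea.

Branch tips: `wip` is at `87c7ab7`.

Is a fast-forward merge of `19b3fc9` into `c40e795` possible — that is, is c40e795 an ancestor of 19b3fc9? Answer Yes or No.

No

A fast-forward from c40e795 to 19b3fc9 is possible iff c40e795 is an ancestor of 19b3fc9.
Ancestors of 19b3fc9: {19b3fc9, b3809ea}.
c40e795 is not among them, so fast-forward is not possible.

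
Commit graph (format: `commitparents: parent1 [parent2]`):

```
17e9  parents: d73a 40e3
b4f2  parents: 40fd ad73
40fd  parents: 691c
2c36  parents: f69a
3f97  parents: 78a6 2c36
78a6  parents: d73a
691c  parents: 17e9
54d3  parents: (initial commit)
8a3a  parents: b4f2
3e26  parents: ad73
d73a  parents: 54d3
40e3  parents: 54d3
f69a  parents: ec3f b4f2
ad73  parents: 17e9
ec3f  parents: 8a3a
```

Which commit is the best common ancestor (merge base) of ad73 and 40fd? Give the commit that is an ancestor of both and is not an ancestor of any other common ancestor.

Ancestors of ad73: {17e9, 40e3, 54d3, ad73, d73a}.
Ancestors of 40fd: {17e9, 40e3, 40fd, 54d3, 691c, d73a}.
Common ancestors: {17e9, 40e3, 54d3, d73a}.
Among these, 17e9 is not an ancestor of any other common ancestor — it is the merge base.

17e9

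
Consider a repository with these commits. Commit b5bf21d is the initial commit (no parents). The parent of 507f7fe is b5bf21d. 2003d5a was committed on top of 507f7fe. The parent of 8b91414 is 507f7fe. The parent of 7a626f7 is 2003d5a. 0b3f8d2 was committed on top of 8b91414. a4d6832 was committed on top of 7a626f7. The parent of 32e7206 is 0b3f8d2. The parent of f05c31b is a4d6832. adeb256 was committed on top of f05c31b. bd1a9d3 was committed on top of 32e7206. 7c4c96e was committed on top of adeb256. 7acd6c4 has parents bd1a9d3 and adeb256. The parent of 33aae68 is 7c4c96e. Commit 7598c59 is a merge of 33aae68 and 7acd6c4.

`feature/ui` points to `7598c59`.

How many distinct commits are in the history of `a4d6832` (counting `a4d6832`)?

Walking parent pointers from a4d6832: reachable set = {2003d5a, 507f7fe, 7a626f7, a4d6832, b5bf21d}.
That is 5 commits.

5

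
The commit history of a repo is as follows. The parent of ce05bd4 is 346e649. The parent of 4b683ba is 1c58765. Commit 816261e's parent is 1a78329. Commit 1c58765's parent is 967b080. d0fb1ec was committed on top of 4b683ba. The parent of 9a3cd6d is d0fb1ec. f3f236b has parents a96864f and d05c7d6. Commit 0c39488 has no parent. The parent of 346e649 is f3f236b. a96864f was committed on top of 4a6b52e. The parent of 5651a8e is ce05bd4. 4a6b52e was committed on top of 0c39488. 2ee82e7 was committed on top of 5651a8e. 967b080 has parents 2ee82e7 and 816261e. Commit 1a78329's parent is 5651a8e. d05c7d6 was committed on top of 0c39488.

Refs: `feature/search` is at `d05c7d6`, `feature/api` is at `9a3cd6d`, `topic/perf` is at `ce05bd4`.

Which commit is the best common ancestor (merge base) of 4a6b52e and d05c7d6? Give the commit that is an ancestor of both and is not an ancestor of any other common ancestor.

Ancestors of 4a6b52e: {0c39488, 4a6b52e}.
Ancestors of d05c7d6: {0c39488, d05c7d6}.
Common ancestors: {0c39488}.
The only common ancestor is 0c39488, so it is the merge base.

0c39488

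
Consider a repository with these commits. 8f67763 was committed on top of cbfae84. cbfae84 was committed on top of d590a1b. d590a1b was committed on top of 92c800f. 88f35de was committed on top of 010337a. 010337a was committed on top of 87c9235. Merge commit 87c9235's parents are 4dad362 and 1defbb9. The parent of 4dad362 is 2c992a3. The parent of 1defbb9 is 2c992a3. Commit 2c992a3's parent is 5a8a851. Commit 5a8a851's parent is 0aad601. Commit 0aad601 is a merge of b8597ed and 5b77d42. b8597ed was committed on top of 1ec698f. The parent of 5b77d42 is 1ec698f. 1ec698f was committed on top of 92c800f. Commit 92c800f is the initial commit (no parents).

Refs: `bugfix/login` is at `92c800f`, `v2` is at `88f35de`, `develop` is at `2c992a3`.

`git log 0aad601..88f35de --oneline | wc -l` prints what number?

Reachable from 88f35de: {010337a, 0aad601, 1defbb9, 1ec698f, 2c992a3, 4dad362, 5a8a851, 5b77d42, 87c9235, 88f35de, 92c800f, b8597ed}.
Reachable from 0aad601: {0aad601, 1ec698f, 5b77d42, 92c800f, b8597ed}.
In 88f35de's history but not 0aad601's: {010337a, 1defbb9, 2c992a3, 4dad362, 5a8a851, 87c9235, 88f35de} — 7 commits.

7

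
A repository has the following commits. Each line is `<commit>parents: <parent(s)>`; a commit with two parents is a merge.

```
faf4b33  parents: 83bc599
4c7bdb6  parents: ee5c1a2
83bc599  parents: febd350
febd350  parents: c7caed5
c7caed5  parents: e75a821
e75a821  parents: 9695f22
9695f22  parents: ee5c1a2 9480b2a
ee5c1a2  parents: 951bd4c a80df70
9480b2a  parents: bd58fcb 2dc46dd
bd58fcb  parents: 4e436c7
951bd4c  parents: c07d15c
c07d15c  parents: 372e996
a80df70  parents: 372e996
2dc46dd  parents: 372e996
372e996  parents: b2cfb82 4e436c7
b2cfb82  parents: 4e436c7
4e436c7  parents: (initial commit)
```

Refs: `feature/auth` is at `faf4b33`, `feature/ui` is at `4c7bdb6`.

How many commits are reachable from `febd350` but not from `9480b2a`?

8

Reachable from febd350: {2dc46dd, 372e996, 4e436c7, 9480b2a, 951bd4c, 9695f22, a80df70, b2cfb82, bd58fcb, c07d15c, c7caed5, e75a821, ee5c1a2, febd350}.
Reachable from 9480b2a: {2dc46dd, 372e996, 4e436c7, 9480b2a, b2cfb82, bd58fcb}.
In febd350's history but not 9480b2a's: {951bd4c, 9695f22, a80df70, c07d15c, c7caed5, e75a821, ee5c1a2, febd350} — 8 commits.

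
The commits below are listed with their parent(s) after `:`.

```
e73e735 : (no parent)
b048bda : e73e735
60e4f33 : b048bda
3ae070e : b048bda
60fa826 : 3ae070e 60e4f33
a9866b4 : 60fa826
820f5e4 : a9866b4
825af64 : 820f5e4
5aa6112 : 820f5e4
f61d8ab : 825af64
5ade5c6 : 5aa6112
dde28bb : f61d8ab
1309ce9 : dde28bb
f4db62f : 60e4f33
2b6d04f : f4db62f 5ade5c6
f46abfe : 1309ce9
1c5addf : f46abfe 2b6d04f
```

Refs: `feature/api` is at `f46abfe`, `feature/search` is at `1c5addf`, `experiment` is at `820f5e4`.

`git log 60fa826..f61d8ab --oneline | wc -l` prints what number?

Reachable from f61d8ab: {3ae070e, 60e4f33, 60fa826, 820f5e4, 825af64, a9866b4, b048bda, e73e735, f61d8ab}.
Reachable from 60fa826: {3ae070e, 60e4f33, 60fa826, b048bda, e73e735}.
In f61d8ab's history but not 60fa826's: {820f5e4, 825af64, a9866b4, f61d8ab} — 4 commits.

4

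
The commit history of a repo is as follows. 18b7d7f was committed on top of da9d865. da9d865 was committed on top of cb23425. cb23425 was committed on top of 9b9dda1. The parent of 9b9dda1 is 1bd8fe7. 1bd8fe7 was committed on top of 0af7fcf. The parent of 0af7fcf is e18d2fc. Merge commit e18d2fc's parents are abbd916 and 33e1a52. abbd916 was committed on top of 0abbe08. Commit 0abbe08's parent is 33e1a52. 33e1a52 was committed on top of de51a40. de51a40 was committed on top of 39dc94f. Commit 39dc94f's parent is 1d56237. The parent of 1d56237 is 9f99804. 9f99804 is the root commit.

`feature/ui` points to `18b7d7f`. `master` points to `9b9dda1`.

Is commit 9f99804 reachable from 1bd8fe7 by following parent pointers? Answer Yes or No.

Yes

Ancestors of 1bd8fe7 (commits reachable by following parents): {0abbe08, 0af7fcf, 1bd8fe7, 1d56237, 33e1a52, 39dc94f, 9f99804, abbd916, de51a40, e18d2fc}.
9f99804 is in that set, so it is an ancestor of 1bd8fe7.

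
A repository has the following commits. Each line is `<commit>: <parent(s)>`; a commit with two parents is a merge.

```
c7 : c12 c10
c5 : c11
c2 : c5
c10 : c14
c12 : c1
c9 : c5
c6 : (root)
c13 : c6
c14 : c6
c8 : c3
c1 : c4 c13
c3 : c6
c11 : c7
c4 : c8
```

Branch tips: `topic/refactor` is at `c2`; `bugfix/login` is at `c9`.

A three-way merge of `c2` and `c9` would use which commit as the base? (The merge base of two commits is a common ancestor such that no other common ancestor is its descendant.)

c5

Ancestors of c2: {c1, c10, c11, c12, c13, c14, c2, c3, c4, c5, c6, c7, c8}.
Ancestors of c9: {c1, c10, c11, c12, c13, c14, c3, c4, c5, c6, c7, c8, c9}.
Common ancestors: {c1, c10, c11, c12, c13, c14, c3, c4, c5, c6, c7, c8}.
Among these, c5 is not an ancestor of any other common ancestor — it is the merge base.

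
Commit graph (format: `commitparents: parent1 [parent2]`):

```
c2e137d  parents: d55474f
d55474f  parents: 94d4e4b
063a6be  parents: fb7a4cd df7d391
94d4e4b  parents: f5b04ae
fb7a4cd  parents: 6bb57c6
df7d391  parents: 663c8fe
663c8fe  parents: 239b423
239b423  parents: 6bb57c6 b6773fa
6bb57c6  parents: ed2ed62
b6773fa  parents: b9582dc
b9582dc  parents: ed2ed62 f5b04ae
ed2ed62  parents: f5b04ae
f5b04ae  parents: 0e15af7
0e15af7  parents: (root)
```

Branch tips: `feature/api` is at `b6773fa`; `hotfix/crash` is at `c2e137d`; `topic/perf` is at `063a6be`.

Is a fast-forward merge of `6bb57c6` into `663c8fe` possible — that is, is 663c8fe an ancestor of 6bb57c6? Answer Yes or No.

A fast-forward from 663c8fe to 6bb57c6 is possible iff 663c8fe is an ancestor of 6bb57c6.
Ancestors of 6bb57c6: {0e15af7, 6bb57c6, ed2ed62, f5b04ae}.
663c8fe is not among them, so fast-forward is not possible.

No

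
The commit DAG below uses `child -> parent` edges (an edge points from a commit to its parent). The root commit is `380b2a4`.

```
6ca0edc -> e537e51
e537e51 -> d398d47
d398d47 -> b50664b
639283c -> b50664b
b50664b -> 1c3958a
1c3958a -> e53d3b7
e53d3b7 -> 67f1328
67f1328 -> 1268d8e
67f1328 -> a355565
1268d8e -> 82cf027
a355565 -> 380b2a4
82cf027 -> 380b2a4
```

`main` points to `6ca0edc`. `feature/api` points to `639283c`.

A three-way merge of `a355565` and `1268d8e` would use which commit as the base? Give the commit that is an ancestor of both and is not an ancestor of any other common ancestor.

Ancestors of a355565: {380b2a4, a355565}.
Ancestors of 1268d8e: {1268d8e, 380b2a4, 82cf027}.
Common ancestors: {380b2a4}.
The only common ancestor is 380b2a4, so it is the merge base.

380b2a4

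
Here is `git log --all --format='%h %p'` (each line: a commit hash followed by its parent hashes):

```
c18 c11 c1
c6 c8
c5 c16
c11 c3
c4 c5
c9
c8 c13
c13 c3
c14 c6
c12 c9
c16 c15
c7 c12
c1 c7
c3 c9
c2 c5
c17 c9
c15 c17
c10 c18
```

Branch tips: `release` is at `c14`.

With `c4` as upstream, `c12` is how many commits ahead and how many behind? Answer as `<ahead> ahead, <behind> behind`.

1 ahead, 5 behind

Reachable from c12: {c12, c9}.
Reachable from c4: {c15, c16, c17, c4, c5, c9}.
Only in c12's history (ahead): {c12} — 1.
Only in c4's history (behind): {c15, c16, c17, c4, c5} — 5.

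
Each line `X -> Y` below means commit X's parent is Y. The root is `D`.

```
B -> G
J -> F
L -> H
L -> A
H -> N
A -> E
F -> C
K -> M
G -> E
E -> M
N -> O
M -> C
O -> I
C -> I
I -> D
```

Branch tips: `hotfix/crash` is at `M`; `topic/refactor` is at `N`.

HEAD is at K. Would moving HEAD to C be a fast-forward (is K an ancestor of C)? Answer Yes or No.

No

A fast-forward from K to C is possible iff K is an ancestor of C.
Ancestors of C: {C, D, I}.
K is not among them, so fast-forward is not possible.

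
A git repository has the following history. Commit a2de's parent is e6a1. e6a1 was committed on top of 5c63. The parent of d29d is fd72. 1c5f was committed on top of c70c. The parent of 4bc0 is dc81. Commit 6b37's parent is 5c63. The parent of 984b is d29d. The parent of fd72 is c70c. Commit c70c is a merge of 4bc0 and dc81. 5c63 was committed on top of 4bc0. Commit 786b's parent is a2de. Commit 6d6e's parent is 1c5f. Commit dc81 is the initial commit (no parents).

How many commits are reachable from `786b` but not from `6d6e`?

Reachable from 786b: {4bc0, 5c63, 786b, a2de, dc81, e6a1}.
Reachable from 6d6e: {1c5f, 4bc0, 6d6e, c70c, dc81}.
In 786b's history but not 6d6e's: {5c63, 786b, a2de, e6a1} — 4 commits.

4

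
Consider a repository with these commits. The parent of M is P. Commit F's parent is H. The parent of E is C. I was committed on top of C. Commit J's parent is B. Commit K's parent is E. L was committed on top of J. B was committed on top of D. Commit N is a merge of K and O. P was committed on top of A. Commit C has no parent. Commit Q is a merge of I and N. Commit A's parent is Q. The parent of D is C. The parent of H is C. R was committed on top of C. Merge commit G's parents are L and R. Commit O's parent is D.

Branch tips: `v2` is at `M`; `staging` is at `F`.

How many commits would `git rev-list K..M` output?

Reachable from M: {A, C, D, E, I, K, M, N, O, P, Q}.
Reachable from K: {C, E, K}.
In M's history but not K's: {A, D, I, M, N, O, P, Q} — 8 commits.

8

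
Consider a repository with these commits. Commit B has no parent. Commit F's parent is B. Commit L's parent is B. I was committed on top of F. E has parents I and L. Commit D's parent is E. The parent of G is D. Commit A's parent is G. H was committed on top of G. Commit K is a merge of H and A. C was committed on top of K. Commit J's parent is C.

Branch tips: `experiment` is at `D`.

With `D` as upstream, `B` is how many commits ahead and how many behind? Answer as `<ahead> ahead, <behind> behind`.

0 ahead, 5 behind

Reachable from B: {B}.
Reachable from D: {B, D, E, F, I, L}.
Only in B's history (ahead): {} — 0.
Only in D's history (behind): {D, E, F, I, L} — 5.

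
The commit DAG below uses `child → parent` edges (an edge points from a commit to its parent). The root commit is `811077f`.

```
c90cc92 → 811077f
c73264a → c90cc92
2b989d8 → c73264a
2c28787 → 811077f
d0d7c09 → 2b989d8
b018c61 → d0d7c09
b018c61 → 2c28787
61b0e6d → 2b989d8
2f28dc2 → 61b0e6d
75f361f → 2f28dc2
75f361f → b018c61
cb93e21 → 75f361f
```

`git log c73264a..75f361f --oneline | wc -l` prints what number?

7

Reachable from 75f361f: {2b989d8, 2c28787, 2f28dc2, 61b0e6d, 75f361f, 811077f, b018c61, c73264a, c90cc92, d0d7c09}.
Reachable from c73264a: {811077f, c73264a, c90cc92}.
In 75f361f's history but not c73264a's: {2b989d8, 2c28787, 2f28dc2, 61b0e6d, 75f361f, b018c61, d0d7c09} — 7 commits.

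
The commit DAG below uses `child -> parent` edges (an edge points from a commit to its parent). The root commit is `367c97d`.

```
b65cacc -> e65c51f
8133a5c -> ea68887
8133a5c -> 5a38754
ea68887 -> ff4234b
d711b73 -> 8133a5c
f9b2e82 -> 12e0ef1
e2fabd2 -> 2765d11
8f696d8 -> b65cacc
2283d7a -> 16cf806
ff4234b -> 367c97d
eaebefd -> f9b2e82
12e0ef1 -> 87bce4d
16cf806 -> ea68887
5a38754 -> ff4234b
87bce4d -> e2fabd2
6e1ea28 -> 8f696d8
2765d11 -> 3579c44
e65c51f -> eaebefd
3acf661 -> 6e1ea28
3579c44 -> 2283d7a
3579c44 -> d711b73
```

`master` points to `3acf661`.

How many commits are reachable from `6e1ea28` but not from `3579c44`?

10

Reachable from 6e1ea28: {12e0ef1, 16cf806, 2283d7a, 2765d11, 3579c44, 367c97d, 5a38754, 6e1ea28, 8133a5c, 87bce4d, 8f696d8, b65cacc, d711b73, e2fabd2, e65c51f, ea68887, eaebefd, f9b2e82, ff4234b}.
Reachable from 3579c44: {16cf806, 2283d7a, 3579c44, 367c97d, 5a38754, 8133a5c, d711b73, ea68887, ff4234b}.
In 6e1ea28's history but not 3579c44's: {12e0ef1, 2765d11, 6e1ea28, 87bce4d, 8f696d8, b65cacc, e2fabd2, e65c51f, eaebefd, f9b2e82} — 10 commits.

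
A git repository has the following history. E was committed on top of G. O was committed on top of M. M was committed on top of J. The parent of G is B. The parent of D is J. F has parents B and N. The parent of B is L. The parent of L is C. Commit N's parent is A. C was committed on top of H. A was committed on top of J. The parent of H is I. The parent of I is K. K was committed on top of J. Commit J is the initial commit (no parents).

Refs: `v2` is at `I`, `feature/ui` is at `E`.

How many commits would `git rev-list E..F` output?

Reachable from F: {A, B, C, F, H, I, J, K, L, N}.
Reachable from E: {B, C, E, G, H, I, J, K, L}.
In F's history but not E's: {A, F, N} — 3 commits.

3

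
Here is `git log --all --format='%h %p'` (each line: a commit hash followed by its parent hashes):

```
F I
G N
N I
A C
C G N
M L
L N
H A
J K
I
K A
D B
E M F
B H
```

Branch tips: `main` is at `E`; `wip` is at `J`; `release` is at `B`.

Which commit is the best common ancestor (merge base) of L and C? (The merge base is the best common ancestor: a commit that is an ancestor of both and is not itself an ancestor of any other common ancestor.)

Ancestors of L: {I, L, N}.
Ancestors of C: {C, G, I, N}.
Common ancestors: {I, N}.
Among these, N is not an ancestor of any other common ancestor — it is the merge base.

N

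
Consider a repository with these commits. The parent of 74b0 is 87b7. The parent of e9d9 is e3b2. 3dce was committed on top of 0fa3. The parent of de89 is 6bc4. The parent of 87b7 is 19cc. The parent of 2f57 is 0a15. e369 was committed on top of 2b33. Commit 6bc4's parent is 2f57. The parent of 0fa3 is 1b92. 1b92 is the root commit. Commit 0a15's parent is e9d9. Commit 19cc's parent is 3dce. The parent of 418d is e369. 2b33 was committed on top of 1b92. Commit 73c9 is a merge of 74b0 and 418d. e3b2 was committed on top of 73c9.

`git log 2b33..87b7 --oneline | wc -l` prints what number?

4

Reachable from 87b7: {0fa3, 19cc, 1b92, 3dce, 87b7}.
Reachable from 2b33: {1b92, 2b33}.
In 87b7's history but not 2b33's: {0fa3, 19cc, 3dce, 87b7} — 4 commits.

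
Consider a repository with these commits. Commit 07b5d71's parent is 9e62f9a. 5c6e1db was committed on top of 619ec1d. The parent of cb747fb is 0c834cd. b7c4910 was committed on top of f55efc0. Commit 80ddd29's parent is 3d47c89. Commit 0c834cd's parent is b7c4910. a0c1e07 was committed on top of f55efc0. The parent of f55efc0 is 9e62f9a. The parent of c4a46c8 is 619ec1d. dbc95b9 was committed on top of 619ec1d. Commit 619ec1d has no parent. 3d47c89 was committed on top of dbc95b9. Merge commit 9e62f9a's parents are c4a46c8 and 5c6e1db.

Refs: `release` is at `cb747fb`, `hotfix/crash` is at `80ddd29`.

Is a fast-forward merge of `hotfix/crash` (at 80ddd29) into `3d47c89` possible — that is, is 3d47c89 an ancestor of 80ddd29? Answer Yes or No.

Yes

A fast-forward from 3d47c89 to 80ddd29 is possible iff 3d47c89 is an ancestor of 80ddd29.
Ancestors of 80ddd29: {3d47c89, 619ec1d, 80ddd29, dbc95b9}.
3d47c89 is among them, so fast-forward is possible.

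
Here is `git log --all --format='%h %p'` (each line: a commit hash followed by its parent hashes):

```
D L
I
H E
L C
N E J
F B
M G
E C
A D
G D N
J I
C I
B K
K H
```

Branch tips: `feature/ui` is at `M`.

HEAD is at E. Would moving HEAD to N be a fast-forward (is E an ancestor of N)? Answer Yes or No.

A fast-forward from E to N is possible iff E is an ancestor of N.
Ancestors of N: {C, E, I, J, N}.
E is among them, so fast-forward is possible.

Yes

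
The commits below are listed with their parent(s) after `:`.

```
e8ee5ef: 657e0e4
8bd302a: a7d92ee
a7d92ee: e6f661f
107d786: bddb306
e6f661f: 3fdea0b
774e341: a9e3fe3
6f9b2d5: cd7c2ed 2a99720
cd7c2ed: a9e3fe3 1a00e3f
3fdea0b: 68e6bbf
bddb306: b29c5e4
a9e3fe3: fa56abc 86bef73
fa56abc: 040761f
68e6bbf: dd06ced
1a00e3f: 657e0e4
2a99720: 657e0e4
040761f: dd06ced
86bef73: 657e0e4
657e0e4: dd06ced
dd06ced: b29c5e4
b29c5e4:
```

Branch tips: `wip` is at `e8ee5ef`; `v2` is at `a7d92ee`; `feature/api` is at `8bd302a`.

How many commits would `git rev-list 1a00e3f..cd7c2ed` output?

5

Reachable from cd7c2ed: {040761f, 1a00e3f, 657e0e4, 86bef73, a9e3fe3, b29c5e4, cd7c2ed, dd06ced, fa56abc}.
Reachable from 1a00e3f: {1a00e3f, 657e0e4, b29c5e4, dd06ced}.
In cd7c2ed's history but not 1a00e3f's: {040761f, 86bef73, a9e3fe3, cd7c2ed, fa56abc} — 5 commits.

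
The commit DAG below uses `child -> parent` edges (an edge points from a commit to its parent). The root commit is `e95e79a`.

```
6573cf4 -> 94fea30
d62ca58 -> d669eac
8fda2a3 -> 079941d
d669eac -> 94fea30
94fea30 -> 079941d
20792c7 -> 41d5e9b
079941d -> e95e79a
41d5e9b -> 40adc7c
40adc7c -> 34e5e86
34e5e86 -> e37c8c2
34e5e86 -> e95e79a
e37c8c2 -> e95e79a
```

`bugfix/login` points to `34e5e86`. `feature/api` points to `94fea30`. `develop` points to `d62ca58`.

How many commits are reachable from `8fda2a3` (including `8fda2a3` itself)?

3

Walking parent pointers from 8fda2a3: reachable set = {079941d, 8fda2a3, e95e79a}.
That is 3 commits.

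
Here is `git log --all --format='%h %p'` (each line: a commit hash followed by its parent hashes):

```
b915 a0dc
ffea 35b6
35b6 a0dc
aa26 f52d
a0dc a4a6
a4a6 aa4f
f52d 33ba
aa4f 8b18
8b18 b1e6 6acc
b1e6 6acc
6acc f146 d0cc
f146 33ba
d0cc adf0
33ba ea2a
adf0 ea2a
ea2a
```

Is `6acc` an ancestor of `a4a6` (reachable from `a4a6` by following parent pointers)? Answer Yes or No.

Ancestors of a4a6 (commits reachable by following parents): {33ba, 6acc, 8b18, a4a6, aa4f, adf0, b1e6, d0cc, ea2a, f146}.
6acc is in that set, so it is an ancestor of a4a6.

Yes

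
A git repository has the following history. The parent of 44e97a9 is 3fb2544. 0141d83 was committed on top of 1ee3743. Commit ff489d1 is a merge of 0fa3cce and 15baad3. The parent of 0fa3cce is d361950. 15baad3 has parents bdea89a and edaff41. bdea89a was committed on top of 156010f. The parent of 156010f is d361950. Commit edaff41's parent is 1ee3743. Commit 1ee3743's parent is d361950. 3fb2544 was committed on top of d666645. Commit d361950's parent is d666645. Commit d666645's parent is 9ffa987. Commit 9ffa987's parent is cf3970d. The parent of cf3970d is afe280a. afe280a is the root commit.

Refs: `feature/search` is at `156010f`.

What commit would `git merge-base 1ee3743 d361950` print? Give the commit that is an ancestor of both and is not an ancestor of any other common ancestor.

d361950

Ancestors of 1ee3743: {1ee3743, 9ffa987, afe280a, cf3970d, d361950, d666645}.
Ancestors of d361950: {9ffa987, afe280a, cf3970d, d361950, d666645}.
Common ancestors: {9ffa987, afe280a, cf3970d, d361950, d666645}.
Among these, d361950 is not an ancestor of any other common ancestor — it is the merge base.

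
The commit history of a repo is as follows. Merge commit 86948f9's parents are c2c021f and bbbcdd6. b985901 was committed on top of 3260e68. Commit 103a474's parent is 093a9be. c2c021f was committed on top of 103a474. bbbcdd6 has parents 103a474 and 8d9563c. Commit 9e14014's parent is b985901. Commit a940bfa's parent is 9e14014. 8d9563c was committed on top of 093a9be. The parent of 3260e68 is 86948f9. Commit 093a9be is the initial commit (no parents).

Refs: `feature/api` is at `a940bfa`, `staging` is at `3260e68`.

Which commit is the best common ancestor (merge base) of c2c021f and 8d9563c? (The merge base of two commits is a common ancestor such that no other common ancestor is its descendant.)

093a9be

Ancestors of c2c021f: {093a9be, 103a474, c2c021f}.
Ancestors of 8d9563c: {093a9be, 8d9563c}.
Common ancestors: {093a9be}.
The only common ancestor is 093a9be, so it is the merge base.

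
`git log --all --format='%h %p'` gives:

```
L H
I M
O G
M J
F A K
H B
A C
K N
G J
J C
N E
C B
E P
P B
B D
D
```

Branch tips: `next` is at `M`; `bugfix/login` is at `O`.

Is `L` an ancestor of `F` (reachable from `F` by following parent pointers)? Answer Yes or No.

Ancestors of F: {A, B, C, D, E, F, K, N, P}.
L is not in that set, so it is not an ancestor of F.

No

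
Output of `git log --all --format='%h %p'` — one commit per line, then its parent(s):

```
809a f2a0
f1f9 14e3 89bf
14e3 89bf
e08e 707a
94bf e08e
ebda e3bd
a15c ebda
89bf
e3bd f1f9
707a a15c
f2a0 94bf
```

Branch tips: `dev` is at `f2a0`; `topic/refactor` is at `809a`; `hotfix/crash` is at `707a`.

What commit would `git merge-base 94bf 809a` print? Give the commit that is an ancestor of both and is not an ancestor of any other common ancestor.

94bf

Ancestors of 94bf: {14e3, 707a, 89bf, 94bf, a15c, e08e, e3bd, ebda, f1f9}.
Ancestors of 809a: {14e3, 707a, 809a, 89bf, 94bf, a15c, e08e, e3bd, ebda, f1f9, f2a0}.
Common ancestors: {14e3, 707a, 89bf, 94bf, a15c, e08e, e3bd, ebda, f1f9}.
Among these, 94bf is not an ancestor of any other common ancestor — it is the merge base.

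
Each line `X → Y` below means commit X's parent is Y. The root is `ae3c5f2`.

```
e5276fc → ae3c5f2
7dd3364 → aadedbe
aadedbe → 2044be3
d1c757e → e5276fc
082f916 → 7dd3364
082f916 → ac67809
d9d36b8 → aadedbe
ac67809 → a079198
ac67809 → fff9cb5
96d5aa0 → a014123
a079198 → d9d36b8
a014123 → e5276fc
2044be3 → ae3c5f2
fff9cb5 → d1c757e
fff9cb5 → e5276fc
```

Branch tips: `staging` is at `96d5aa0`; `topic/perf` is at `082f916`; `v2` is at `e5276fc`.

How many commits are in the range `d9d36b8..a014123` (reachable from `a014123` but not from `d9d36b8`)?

2

Reachable from a014123: {a014123, ae3c5f2, e5276fc}.
Reachable from d9d36b8: {2044be3, aadedbe, ae3c5f2, d9d36b8}.
In a014123's history but not d9d36b8's: {a014123, e5276fc} — 2 commits.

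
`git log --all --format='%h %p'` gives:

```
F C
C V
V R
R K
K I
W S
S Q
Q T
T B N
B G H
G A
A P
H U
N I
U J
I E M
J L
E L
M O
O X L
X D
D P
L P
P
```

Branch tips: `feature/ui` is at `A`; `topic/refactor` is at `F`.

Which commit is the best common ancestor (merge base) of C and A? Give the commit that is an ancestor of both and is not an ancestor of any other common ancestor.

Ancestors of C: {C, D, E, I, K, L, M, O, P, R, V, X}.
Ancestors of A: {A, P}.
Common ancestors: {P}.
The only common ancestor is P, so it is the merge base.

P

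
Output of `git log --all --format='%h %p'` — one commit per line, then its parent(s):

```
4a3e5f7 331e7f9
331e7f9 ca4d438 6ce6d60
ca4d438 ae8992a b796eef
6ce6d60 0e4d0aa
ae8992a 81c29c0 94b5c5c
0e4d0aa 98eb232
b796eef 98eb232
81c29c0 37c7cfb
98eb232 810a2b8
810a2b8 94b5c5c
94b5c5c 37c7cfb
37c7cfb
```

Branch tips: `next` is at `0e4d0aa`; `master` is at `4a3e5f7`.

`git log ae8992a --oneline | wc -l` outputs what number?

Walking parent pointers from ae8992a: reachable set = {37c7cfb, 81c29c0, 94b5c5c, ae8992a}.
That is 4 commits.

4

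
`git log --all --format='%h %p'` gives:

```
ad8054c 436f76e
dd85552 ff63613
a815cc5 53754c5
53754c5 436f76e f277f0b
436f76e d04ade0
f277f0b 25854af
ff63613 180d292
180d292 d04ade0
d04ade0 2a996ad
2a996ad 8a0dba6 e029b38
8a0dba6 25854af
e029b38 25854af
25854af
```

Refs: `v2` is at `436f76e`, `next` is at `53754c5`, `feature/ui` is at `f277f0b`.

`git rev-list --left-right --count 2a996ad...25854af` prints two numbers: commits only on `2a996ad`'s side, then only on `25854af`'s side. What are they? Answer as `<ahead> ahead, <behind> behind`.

3 ahead, 0 behind

Reachable from 2a996ad: {25854af, 2a996ad, 8a0dba6, e029b38}.
Reachable from 25854af: {25854af}.
Only in 2a996ad's history (ahead): {2a996ad, 8a0dba6, e029b38} — 3.
Only in 25854af's history (behind): {} — 0.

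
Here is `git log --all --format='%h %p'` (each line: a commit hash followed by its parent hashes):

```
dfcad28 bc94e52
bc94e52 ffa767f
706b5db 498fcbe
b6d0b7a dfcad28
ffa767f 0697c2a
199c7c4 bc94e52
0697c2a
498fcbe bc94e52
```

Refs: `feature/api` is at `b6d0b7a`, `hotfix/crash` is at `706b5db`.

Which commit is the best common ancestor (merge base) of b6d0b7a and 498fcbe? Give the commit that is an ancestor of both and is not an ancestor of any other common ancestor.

bc94e52

Ancestors of b6d0b7a: {0697c2a, b6d0b7a, bc94e52, dfcad28, ffa767f}.
Ancestors of 498fcbe: {0697c2a, 498fcbe, bc94e52, ffa767f}.
Common ancestors: {0697c2a, bc94e52, ffa767f}.
Among these, bc94e52 is not an ancestor of any other common ancestor — it is the merge base.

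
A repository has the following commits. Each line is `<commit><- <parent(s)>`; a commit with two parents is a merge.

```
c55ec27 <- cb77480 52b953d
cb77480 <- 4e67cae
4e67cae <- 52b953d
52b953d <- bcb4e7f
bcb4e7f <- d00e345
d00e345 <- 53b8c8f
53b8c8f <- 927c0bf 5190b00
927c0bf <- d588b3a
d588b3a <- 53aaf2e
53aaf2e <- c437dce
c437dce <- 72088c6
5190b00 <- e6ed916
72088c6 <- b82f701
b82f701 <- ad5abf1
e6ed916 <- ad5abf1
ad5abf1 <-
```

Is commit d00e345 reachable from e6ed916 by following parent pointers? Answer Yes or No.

Ancestors of e6ed916: {ad5abf1, e6ed916}.
d00e345 is not in that set, so it is not an ancestor of e6ed916.

No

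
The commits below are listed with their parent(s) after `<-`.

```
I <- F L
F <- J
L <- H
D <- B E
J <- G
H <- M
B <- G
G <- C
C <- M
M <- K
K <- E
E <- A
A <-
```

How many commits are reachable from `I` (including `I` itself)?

11

Walking parent pointers from I: reachable set = {A, C, E, F, G, H, I, J, K, L, M}.
That is 11 commits.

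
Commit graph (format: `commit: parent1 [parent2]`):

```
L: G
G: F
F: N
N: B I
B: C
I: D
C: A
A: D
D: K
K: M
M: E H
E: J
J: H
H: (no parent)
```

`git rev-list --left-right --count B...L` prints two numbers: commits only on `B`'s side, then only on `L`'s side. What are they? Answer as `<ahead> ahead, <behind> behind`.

Reachable from B: {A, B, C, D, E, H, J, K, M}.
Reachable from L: {A, B, C, D, E, F, G, H, I, J, K, L, M, N}.
Only in B's history (ahead): {} — 0.
Only in L's history (behind): {F, G, I, L, N} — 5.

0 ahead, 5 behind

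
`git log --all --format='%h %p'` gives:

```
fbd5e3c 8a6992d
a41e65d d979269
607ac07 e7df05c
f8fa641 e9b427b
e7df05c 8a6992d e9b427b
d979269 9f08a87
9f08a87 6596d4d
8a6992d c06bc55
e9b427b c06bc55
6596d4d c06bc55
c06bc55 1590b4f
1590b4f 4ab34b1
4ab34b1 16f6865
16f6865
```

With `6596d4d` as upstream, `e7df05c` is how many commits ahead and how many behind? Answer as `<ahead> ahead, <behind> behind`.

3 ahead, 1 behind

Reachable from e7df05c: {1590b4f, 16f6865, 4ab34b1, 8a6992d, c06bc55, e7df05c, e9b427b}.
Reachable from 6596d4d: {1590b4f, 16f6865, 4ab34b1, 6596d4d, c06bc55}.
Only in e7df05c's history (ahead): {8a6992d, e7df05c, e9b427b} — 3.
Only in 6596d4d's history (behind): {6596d4d} — 1.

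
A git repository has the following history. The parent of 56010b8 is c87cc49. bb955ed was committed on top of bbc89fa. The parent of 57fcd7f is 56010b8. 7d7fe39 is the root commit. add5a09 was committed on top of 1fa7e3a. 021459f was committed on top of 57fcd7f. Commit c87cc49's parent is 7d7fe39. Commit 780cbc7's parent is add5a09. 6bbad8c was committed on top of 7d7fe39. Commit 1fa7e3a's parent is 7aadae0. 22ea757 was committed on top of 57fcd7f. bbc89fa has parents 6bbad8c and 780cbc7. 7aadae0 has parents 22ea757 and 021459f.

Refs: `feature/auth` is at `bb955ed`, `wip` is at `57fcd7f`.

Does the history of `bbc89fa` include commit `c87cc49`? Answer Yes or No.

Ancestors of bbc89fa (commits reachable by following parents): {021459f, 1fa7e3a, 22ea757, 56010b8, 57fcd7f, 6bbad8c, 780cbc7, 7aadae0, 7d7fe39, add5a09, bbc89fa, c87cc49}.
c87cc49 is in that set, so it is an ancestor of bbc89fa.

Yes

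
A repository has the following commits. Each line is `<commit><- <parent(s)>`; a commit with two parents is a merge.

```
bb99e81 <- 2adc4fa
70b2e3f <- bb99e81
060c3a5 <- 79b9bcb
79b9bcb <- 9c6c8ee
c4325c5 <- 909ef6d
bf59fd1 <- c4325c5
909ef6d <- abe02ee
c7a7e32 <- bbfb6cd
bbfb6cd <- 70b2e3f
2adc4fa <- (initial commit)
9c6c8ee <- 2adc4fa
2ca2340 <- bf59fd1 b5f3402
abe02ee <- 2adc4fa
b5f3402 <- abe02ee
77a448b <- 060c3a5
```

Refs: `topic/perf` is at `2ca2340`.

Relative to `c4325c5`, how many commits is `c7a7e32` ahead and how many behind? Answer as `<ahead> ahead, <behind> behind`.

4 ahead, 3 behind

Reachable from c7a7e32: {2adc4fa, 70b2e3f, bb99e81, bbfb6cd, c7a7e32}.
Reachable from c4325c5: {2adc4fa, 909ef6d, abe02ee, c4325c5}.
Only in c7a7e32's history (ahead): {70b2e3f, bb99e81, bbfb6cd, c7a7e32} — 4.
Only in c4325c5's history (behind): {909ef6d, abe02ee, c4325c5} — 3.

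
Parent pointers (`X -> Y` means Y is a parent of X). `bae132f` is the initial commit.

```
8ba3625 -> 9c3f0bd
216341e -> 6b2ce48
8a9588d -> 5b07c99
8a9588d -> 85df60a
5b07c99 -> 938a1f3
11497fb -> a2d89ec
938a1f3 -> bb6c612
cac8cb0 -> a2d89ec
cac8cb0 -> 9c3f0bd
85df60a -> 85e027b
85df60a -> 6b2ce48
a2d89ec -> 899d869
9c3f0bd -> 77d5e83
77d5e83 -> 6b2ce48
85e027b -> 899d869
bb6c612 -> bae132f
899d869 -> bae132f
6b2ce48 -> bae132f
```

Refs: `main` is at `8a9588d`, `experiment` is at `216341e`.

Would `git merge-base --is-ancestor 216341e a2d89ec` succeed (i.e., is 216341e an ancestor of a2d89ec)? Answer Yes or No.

Ancestors of a2d89ec: {899d869, a2d89ec, bae132f}.
216341e is not in that set, so it is not an ancestor of a2d89ec.

No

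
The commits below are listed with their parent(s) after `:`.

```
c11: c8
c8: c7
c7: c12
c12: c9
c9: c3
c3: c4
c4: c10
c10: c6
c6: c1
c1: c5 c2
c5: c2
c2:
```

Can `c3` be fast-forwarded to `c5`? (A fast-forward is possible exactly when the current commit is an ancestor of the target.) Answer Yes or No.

No

A fast-forward from c3 to c5 is possible iff c3 is an ancestor of c5.
Ancestors of c5: {c2, c5}.
c3 is not among them, so fast-forward is not possible.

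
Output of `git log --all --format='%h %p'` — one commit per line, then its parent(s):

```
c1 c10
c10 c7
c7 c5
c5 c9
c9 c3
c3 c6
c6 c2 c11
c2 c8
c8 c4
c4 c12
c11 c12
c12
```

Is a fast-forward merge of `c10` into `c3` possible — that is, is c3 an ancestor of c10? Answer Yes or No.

Yes

A fast-forward from c3 to c10 is possible iff c3 is an ancestor of c10.
Ancestors of c10: {c10, c11, c12, c2, c3, c4, c5, c6, c7, c8, c9}.
c3 is among them, so fast-forward is possible.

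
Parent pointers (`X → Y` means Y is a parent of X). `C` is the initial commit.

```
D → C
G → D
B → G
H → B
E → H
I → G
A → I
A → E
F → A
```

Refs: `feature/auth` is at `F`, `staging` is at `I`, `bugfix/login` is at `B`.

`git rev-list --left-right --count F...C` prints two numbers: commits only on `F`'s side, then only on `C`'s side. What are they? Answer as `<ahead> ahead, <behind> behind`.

8 ahead, 0 behind

Reachable from F: {A, B, C, D, E, F, G, H, I}.
Reachable from C: {C}.
Only in F's history (ahead): {A, B, D, E, F, G, H, I} — 8.
Only in C's history (behind): {} — 0.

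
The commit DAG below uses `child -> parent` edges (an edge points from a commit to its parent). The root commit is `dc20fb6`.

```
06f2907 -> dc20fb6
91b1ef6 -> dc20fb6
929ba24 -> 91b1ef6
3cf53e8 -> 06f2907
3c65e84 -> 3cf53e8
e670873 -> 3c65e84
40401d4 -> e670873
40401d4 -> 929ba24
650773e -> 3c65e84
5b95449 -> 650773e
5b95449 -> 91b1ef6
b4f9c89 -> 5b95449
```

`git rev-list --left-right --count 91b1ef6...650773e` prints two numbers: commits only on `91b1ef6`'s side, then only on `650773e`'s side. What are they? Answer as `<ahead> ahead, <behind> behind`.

Reachable from 91b1ef6: {91b1ef6, dc20fb6}.
Reachable from 650773e: {06f2907, 3c65e84, 3cf53e8, 650773e, dc20fb6}.
Only in 91b1ef6's history (ahead): {91b1ef6} — 1.
Only in 650773e's history (behind): {06f2907, 3c65e84, 3cf53e8, 650773e} — 4.

1 ahead, 4 behind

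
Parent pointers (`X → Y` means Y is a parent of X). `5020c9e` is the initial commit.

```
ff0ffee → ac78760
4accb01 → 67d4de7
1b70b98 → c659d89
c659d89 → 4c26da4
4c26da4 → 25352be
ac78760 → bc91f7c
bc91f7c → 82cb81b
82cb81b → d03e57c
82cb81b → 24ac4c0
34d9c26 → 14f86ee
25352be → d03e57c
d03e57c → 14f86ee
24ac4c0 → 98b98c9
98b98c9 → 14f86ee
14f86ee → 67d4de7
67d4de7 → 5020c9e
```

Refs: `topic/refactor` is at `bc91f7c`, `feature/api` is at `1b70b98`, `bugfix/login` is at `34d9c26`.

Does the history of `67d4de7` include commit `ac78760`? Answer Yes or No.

Ancestors of 67d4de7: {5020c9e, 67d4de7}.
ac78760 is not in that set, so it is not an ancestor of 67d4de7.

No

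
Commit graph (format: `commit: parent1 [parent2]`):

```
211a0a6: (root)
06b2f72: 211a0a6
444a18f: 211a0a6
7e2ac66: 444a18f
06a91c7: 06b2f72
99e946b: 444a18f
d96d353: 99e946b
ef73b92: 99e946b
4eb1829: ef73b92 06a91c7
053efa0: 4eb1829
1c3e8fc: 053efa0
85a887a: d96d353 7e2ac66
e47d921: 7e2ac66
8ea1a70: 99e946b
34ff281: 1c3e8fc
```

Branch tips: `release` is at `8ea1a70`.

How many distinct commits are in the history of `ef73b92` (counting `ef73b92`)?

4

Walking parent pointers from ef73b92: reachable set = {211a0a6, 444a18f, 99e946b, ef73b92}.
That is 4 commits.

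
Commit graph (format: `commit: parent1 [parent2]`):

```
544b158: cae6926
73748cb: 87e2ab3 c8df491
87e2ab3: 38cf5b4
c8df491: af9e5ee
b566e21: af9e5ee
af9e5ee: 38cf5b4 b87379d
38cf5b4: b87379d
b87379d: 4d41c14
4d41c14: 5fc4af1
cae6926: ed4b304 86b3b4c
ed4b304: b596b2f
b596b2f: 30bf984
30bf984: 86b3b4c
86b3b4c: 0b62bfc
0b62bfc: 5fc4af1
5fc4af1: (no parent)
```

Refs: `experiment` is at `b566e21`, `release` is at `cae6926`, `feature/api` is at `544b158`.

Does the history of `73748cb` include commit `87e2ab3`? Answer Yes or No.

Yes

Ancestors of 73748cb (commits reachable by following parents): {38cf5b4, 4d41c14, 5fc4af1, 73748cb, 87e2ab3, af9e5ee, b87379d, c8df491}.
87e2ab3 is in that set, so it is an ancestor of 73748cb.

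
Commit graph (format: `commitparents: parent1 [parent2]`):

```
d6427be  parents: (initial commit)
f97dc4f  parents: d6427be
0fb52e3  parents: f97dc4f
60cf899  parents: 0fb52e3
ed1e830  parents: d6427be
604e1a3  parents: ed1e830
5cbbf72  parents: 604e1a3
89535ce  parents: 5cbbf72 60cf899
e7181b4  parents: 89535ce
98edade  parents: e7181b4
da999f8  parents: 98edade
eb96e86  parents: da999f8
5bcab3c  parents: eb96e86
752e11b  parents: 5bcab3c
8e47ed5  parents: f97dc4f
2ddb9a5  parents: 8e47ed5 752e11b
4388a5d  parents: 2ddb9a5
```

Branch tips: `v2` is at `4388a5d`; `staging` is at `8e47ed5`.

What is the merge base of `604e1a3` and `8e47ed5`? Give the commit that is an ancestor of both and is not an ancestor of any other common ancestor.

d6427be

Ancestors of 604e1a3: {604e1a3, d6427be, ed1e830}.
Ancestors of 8e47ed5: {8e47ed5, d6427be, f97dc4f}.
Common ancestors: {d6427be}.
The only common ancestor is d6427be, so it is the merge base.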